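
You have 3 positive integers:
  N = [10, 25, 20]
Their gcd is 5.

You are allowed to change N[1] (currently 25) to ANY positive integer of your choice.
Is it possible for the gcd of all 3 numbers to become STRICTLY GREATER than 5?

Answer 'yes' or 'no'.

Answer: yes

Derivation:
Current gcd = 5
gcd of all OTHER numbers (without N[1]=25): gcd([10, 20]) = 10
The new gcd after any change is gcd(10, new_value).
This can be at most 10.
Since 10 > old gcd 5, the gcd CAN increase (e.g., set N[1] = 10).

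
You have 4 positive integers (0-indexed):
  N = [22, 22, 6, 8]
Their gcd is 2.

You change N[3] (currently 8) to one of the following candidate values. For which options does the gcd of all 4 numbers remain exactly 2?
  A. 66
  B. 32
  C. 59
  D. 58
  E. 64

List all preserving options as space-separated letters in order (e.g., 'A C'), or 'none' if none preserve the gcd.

Old gcd = 2; gcd of others (without N[3]) = 2
New gcd for candidate v: gcd(2, v). Preserves old gcd iff gcd(2, v) = 2.
  Option A: v=66, gcd(2,66)=2 -> preserves
  Option B: v=32, gcd(2,32)=2 -> preserves
  Option C: v=59, gcd(2,59)=1 -> changes
  Option D: v=58, gcd(2,58)=2 -> preserves
  Option E: v=64, gcd(2,64)=2 -> preserves

Answer: A B D E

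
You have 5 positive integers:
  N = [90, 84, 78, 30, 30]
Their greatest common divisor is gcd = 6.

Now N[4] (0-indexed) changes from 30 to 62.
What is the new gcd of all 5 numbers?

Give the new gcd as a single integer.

Numbers: [90, 84, 78, 30, 30], gcd = 6
Change: index 4, 30 -> 62
gcd of the OTHER numbers (without index 4): gcd([90, 84, 78, 30]) = 6
New gcd = gcd(g_others, new_val) = gcd(6, 62) = 2

Answer: 2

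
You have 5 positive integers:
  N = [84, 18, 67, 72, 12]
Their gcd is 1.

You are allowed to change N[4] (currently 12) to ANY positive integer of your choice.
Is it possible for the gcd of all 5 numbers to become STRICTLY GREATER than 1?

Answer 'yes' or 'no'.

Current gcd = 1
gcd of all OTHER numbers (without N[4]=12): gcd([84, 18, 67, 72]) = 1
The new gcd after any change is gcd(1, new_value).
This can be at most 1.
Since 1 = old gcd 1, the gcd can only stay the same or decrease.

Answer: no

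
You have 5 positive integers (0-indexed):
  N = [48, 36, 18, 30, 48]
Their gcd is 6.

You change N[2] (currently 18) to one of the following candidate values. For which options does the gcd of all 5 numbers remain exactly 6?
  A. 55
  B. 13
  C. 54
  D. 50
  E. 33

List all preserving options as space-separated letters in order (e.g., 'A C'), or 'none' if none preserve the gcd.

Answer: C

Derivation:
Old gcd = 6; gcd of others (without N[2]) = 6
New gcd for candidate v: gcd(6, v). Preserves old gcd iff gcd(6, v) = 6.
  Option A: v=55, gcd(6,55)=1 -> changes
  Option B: v=13, gcd(6,13)=1 -> changes
  Option C: v=54, gcd(6,54)=6 -> preserves
  Option D: v=50, gcd(6,50)=2 -> changes
  Option E: v=33, gcd(6,33)=3 -> changes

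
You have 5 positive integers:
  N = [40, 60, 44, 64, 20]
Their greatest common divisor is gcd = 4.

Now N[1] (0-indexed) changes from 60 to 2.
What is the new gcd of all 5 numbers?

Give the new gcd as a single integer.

Numbers: [40, 60, 44, 64, 20], gcd = 4
Change: index 1, 60 -> 2
gcd of the OTHER numbers (without index 1): gcd([40, 44, 64, 20]) = 4
New gcd = gcd(g_others, new_val) = gcd(4, 2) = 2

Answer: 2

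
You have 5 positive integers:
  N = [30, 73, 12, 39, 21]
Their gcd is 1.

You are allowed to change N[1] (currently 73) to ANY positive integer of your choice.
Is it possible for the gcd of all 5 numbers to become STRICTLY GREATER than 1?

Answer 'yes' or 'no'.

Answer: yes

Derivation:
Current gcd = 1
gcd of all OTHER numbers (without N[1]=73): gcd([30, 12, 39, 21]) = 3
The new gcd after any change is gcd(3, new_value).
This can be at most 3.
Since 3 > old gcd 1, the gcd CAN increase (e.g., set N[1] = 3).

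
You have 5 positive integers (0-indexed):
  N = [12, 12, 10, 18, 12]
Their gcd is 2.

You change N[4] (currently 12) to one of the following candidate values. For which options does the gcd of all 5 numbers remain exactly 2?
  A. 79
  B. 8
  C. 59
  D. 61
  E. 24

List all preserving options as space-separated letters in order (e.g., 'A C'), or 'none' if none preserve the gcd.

Answer: B E

Derivation:
Old gcd = 2; gcd of others (without N[4]) = 2
New gcd for candidate v: gcd(2, v). Preserves old gcd iff gcd(2, v) = 2.
  Option A: v=79, gcd(2,79)=1 -> changes
  Option B: v=8, gcd(2,8)=2 -> preserves
  Option C: v=59, gcd(2,59)=1 -> changes
  Option D: v=61, gcd(2,61)=1 -> changes
  Option E: v=24, gcd(2,24)=2 -> preserves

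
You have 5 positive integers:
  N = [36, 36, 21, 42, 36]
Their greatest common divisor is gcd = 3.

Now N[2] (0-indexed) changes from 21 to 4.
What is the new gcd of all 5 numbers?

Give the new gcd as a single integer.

Numbers: [36, 36, 21, 42, 36], gcd = 3
Change: index 2, 21 -> 4
gcd of the OTHER numbers (without index 2): gcd([36, 36, 42, 36]) = 6
New gcd = gcd(g_others, new_val) = gcd(6, 4) = 2

Answer: 2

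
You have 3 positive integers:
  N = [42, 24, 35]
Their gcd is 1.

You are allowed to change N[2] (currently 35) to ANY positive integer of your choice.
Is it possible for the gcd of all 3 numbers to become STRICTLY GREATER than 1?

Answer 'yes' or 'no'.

Current gcd = 1
gcd of all OTHER numbers (without N[2]=35): gcd([42, 24]) = 6
The new gcd after any change is gcd(6, new_value).
This can be at most 6.
Since 6 > old gcd 1, the gcd CAN increase (e.g., set N[2] = 6).

Answer: yes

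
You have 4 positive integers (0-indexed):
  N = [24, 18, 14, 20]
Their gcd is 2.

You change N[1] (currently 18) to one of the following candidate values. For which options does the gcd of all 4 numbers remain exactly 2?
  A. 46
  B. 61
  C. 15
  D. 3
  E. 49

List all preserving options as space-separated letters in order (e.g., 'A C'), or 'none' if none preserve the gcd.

Old gcd = 2; gcd of others (without N[1]) = 2
New gcd for candidate v: gcd(2, v). Preserves old gcd iff gcd(2, v) = 2.
  Option A: v=46, gcd(2,46)=2 -> preserves
  Option B: v=61, gcd(2,61)=1 -> changes
  Option C: v=15, gcd(2,15)=1 -> changes
  Option D: v=3, gcd(2,3)=1 -> changes
  Option E: v=49, gcd(2,49)=1 -> changes

Answer: A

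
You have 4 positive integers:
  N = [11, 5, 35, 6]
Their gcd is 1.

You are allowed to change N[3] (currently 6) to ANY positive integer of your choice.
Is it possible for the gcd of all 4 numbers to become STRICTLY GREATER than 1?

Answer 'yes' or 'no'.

Answer: no

Derivation:
Current gcd = 1
gcd of all OTHER numbers (without N[3]=6): gcd([11, 5, 35]) = 1
The new gcd after any change is gcd(1, new_value).
This can be at most 1.
Since 1 = old gcd 1, the gcd can only stay the same or decrease.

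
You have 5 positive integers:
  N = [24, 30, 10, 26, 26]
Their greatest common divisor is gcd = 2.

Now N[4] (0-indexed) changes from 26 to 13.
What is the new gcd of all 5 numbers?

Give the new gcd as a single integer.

Answer: 1

Derivation:
Numbers: [24, 30, 10, 26, 26], gcd = 2
Change: index 4, 26 -> 13
gcd of the OTHER numbers (without index 4): gcd([24, 30, 10, 26]) = 2
New gcd = gcd(g_others, new_val) = gcd(2, 13) = 1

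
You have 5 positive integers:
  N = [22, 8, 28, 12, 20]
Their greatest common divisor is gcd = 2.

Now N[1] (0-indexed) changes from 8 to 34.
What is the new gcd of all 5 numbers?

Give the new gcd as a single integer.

Numbers: [22, 8, 28, 12, 20], gcd = 2
Change: index 1, 8 -> 34
gcd of the OTHER numbers (without index 1): gcd([22, 28, 12, 20]) = 2
New gcd = gcd(g_others, new_val) = gcd(2, 34) = 2

Answer: 2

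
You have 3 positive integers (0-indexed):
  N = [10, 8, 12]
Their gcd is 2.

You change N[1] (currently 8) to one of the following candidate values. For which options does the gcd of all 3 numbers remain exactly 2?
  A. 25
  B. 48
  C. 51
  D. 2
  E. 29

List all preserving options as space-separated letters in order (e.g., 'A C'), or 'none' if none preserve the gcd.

Answer: B D

Derivation:
Old gcd = 2; gcd of others (without N[1]) = 2
New gcd for candidate v: gcd(2, v). Preserves old gcd iff gcd(2, v) = 2.
  Option A: v=25, gcd(2,25)=1 -> changes
  Option B: v=48, gcd(2,48)=2 -> preserves
  Option C: v=51, gcd(2,51)=1 -> changes
  Option D: v=2, gcd(2,2)=2 -> preserves
  Option E: v=29, gcd(2,29)=1 -> changes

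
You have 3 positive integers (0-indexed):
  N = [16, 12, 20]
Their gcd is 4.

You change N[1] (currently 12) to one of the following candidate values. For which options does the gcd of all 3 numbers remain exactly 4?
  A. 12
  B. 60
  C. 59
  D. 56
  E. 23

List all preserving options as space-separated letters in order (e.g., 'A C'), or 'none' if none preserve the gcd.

Answer: A B D

Derivation:
Old gcd = 4; gcd of others (without N[1]) = 4
New gcd for candidate v: gcd(4, v). Preserves old gcd iff gcd(4, v) = 4.
  Option A: v=12, gcd(4,12)=4 -> preserves
  Option B: v=60, gcd(4,60)=4 -> preserves
  Option C: v=59, gcd(4,59)=1 -> changes
  Option D: v=56, gcd(4,56)=4 -> preserves
  Option E: v=23, gcd(4,23)=1 -> changes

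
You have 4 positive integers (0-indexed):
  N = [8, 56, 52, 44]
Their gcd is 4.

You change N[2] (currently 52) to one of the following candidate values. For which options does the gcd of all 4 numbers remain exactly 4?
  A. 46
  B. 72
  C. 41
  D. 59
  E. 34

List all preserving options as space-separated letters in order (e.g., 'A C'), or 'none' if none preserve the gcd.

Old gcd = 4; gcd of others (without N[2]) = 4
New gcd for candidate v: gcd(4, v). Preserves old gcd iff gcd(4, v) = 4.
  Option A: v=46, gcd(4,46)=2 -> changes
  Option B: v=72, gcd(4,72)=4 -> preserves
  Option C: v=41, gcd(4,41)=1 -> changes
  Option D: v=59, gcd(4,59)=1 -> changes
  Option E: v=34, gcd(4,34)=2 -> changes

Answer: B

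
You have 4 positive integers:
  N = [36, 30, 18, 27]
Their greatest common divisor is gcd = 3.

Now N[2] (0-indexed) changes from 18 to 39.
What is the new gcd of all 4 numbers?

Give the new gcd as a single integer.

Answer: 3

Derivation:
Numbers: [36, 30, 18, 27], gcd = 3
Change: index 2, 18 -> 39
gcd of the OTHER numbers (without index 2): gcd([36, 30, 27]) = 3
New gcd = gcd(g_others, new_val) = gcd(3, 39) = 3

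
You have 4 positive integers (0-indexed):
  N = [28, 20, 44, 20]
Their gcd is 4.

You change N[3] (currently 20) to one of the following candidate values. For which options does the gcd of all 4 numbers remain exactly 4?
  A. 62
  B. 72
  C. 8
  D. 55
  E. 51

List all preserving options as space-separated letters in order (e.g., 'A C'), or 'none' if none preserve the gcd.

Answer: B C

Derivation:
Old gcd = 4; gcd of others (without N[3]) = 4
New gcd for candidate v: gcd(4, v). Preserves old gcd iff gcd(4, v) = 4.
  Option A: v=62, gcd(4,62)=2 -> changes
  Option B: v=72, gcd(4,72)=4 -> preserves
  Option C: v=8, gcd(4,8)=4 -> preserves
  Option D: v=55, gcd(4,55)=1 -> changes
  Option E: v=51, gcd(4,51)=1 -> changes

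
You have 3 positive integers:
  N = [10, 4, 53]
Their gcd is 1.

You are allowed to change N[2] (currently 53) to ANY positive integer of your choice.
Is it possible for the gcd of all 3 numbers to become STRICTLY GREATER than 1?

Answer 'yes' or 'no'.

Current gcd = 1
gcd of all OTHER numbers (without N[2]=53): gcd([10, 4]) = 2
The new gcd after any change is gcd(2, new_value).
This can be at most 2.
Since 2 > old gcd 1, the gcd CAN increase (e.g., set N[2] = 2).

Answer: yes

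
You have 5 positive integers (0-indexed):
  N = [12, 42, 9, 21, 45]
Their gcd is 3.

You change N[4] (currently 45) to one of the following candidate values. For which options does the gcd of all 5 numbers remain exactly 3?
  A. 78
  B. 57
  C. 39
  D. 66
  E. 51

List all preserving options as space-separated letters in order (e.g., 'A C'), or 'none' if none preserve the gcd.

Old gcd = 3; gcd of others (without N[4]) = 3
New gcd for candidate v: gcd(3, v). Preserves old gcd iff gcd(3, v) = 3.
  Option A: v=78, gcd(3,78)=3 -> preserves
  Option B: v=57, gcd(3,57)=3 -> preserves
  Option C: v=39, gcd(3,39)=3 -> preserves
  Option D: v=66, gcd(3,66)=3 -> preserves
  Option E: v=51, gcd(3,51)=3 -> preserves

Answer: A B C D E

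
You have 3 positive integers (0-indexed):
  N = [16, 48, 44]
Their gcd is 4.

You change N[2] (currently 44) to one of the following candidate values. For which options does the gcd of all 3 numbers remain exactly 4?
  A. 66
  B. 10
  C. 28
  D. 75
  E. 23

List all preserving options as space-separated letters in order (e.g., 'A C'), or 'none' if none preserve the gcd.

Answer: C

Derivation:
Old gcd = 4; gcd of others (without N[2]) = 16
New gcd for candidate v: gcd(16, v). Preserves old gcd iff gcd(16, v) = 4.
  Option A: v=66, gcd(16,66)=2 -> changes
  Option B: v=10, gcd(16,10)=2 -> changes
  Option C: v=28, gcd(16,28)=4 -> preserves
  Option D: v=75, gcd(16,75)=1 -> changes
  Option E: v=23, gcd(16,23)=1 -> changes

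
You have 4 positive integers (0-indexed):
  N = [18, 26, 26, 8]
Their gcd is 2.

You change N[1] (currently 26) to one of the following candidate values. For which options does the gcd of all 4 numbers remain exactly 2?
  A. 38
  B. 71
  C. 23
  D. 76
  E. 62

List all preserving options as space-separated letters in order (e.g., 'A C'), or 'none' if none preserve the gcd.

Answer: A D E

Derivation:
Old gcd = 2; gcd of others (without N[1]) = 2
New gcd for candidate v: gcd(2, v). Preserves old gcd iff gcd(2, v) = 2.
  Option A: v=38, gcd(2,38)=2 -> preserves
  Option B: v=71, gcd(2,71)=1 -> changes
  Option C: v=23, gcd(2,23)=1 -> changes
  Option D: v=76, gcd(2,76)=2 -> preserves
  Option E: v=62, gcd(2,62)=2 -> preserves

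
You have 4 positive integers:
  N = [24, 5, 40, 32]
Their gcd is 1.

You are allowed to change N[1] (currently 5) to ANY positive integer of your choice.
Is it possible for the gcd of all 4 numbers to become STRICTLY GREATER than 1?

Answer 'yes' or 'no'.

Current gcd = 1
gcd of all OTHER numbers (without N[1]=5): gcd([24, 40, 32]) = 8
The new gcd after any change is gcd(8, new_value).
This can be at most 8.
Since 8 > old gcd 1, the gcd CAN increase (e.g., set N[1] = 8).

Answer: yes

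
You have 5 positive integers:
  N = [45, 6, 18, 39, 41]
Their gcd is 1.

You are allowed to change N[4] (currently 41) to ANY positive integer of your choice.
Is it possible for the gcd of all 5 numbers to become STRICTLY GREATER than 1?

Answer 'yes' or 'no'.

Answer: yes

Derivation:
Current gcd = 1
gcd of all OTHER numbers (without N[4]=41): gcd([45, 6, 18, 39]) = 3
The new gcd after any change is gcd(3, new_value).
This can be at most 3.
Since 3 > old gcd 1, the gcd CAN increase (e.g., set N[4] = 3).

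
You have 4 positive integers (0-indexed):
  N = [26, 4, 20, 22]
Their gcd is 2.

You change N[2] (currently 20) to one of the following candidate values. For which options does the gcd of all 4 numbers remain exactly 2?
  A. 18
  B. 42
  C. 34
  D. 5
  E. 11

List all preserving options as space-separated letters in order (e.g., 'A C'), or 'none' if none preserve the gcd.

Answer: A B C

Derivation:
Old gcd = 2; gcd of others (without N[2]) = 2
New gcd for candidate v: gcd(2, v). Preserves old gcd iff gcd(2, v) = 2.
  Option A: v=18, gcd(2,18)=2 -> preserves
  Option B: v=42, gcd(2,42)=2 -> preserves
  Option C: v=34, gcd(2,34)=2 -> preserves
  Option D: v=5, gcd(2,5)=1 -> changes
  Option E: v=11, gcd(2,11)=1 -> changes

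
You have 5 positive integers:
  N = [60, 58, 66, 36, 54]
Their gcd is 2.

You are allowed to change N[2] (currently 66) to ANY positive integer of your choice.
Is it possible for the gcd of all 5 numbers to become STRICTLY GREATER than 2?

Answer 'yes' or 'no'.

Answer: no

Derivation:
Current gcd = 2
gcd of all OTHER numbers (without N[2]=66): gcd([60, 58, 36, 54]) = 2
The new gcd after any change is gcd(2, new_value).
This can be at most 2.
Since 2 = old gcd 2, the gcd can only stay the same or decrease.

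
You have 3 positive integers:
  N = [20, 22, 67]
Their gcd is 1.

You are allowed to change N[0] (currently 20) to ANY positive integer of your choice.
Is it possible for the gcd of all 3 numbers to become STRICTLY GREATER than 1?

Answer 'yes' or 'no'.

Current gcd = 1
gcd of all OTHER numbers (without N[0]=20): gcd([22, 67]) = 1
The new gcd after any change is gcd(1, new_value).
This can be at most 1.
Since 1 = old gcd 1, the gcd can only stay the same or decrease.

Answer: no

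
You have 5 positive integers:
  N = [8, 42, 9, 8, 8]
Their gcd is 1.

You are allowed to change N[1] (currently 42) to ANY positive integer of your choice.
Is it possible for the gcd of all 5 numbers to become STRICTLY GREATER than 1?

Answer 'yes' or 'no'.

Current gcd = 1
gcd of all OTHER numbers (without N[1]=42): gcd([8, 9, 8, 8]) = 1
The new gcd after any change is gcd(1, new_value).
This can be at most 1.
Since 1 = old gcd 1, the gcd can only stay the same or decrease.

Answer: no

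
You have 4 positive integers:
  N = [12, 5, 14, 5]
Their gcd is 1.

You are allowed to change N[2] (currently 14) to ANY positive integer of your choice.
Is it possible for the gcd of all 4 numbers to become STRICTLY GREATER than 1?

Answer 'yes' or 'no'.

Current gcd = 1
gcd of all OTHER numbers (without N[2]=14): gcd([12, 5, 5]) = 1
The new gcd after any change is gcd(1, new_value).
This can be at most 1.
Since 1 = old gcd 1, the gcd can only stay the same or decrease.

Answer: no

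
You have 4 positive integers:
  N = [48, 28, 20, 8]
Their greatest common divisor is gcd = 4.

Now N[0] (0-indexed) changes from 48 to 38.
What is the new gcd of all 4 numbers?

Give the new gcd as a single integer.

Answer: 2

Derivation:
Numbers: [48, 28, 20, 8], gcd = 4
Change: index 0, 48 -> 38
gcd of the OTHER numbers (without index 0): gcd([28, 20, 8]) = 4
New gcd = gcd(g_others, new_val) = gcd(4, 38) = 2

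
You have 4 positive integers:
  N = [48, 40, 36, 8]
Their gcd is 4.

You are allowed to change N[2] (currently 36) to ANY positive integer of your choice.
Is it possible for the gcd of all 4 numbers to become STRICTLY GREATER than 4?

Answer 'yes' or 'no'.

Answer: yes

Derivation:
Current gcd = 4
gcd of all OTHER numbers (without N[2]=36): gcd([48, 40, 8]) = 8
The new gcd after any change is gcd(8, new_value).
This can be at most 8.
Since 8 > old gcd 4, the gcd CAN increase (e.g., set N[2] = 8).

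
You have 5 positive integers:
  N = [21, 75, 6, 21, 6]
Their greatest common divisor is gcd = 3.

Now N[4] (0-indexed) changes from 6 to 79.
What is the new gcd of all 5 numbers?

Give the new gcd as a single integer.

Numbers: [21, 75, 6, 21, 6], gcd = 3
Change: index 4, 6 -> 79
gcd of the OTHER numbers (without index 4): gcd([21, 75, 6, 21]) = 3
New gcd = gcd(g_others, new_val) = gcd(3, 79) = 1

Answer: 1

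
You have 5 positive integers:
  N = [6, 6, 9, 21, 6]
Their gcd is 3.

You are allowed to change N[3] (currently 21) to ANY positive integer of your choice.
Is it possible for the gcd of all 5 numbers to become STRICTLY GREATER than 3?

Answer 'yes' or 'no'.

Answer: no

Derivation:
Current gcd = 3
gcd of all OTHER numbers (without N[3]=21): gcd([6, 6, 9, 6]) = 3
The new gcd after any change is gcd(3, new_value).
This can be at most 3.
Since 3 = old gcd 3, the gcd can only stay the same or decrease.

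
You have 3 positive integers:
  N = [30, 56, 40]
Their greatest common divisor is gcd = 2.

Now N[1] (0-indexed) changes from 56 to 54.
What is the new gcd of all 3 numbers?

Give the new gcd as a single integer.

Numbers: [30, 56, 40], gcd = 2
Change: index 1, 56 -> 54
gcd of the OTHER numbers (without index 1): gcd([30, 40]) = 10
New gcd = gcd(g_others, new_val) = gcd(10, 54) = 2

Answer: 2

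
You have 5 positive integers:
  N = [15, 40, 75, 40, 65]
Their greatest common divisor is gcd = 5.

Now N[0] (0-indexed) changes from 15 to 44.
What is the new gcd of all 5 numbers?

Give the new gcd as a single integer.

Answer: 1

Derivation:
Numbers: [15, 40, 75, 40, 65], gcd = 5
Change: index 0, 15 -> 44
gcd of the OTHER numbers (without index 0): gcd([40, 75, 40, 65]) = 5
New gcd = gcd(g_others, new_val) = gcd(5, 44) = 1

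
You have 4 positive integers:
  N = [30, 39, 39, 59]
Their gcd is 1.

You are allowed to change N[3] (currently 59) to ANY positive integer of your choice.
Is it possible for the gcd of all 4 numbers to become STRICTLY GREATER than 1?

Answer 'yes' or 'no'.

Current gcd = 1
gcd of all OTHER numbers (without N[3]=59): gcd([30, 39, 39]) = 3
The new gcd after any change is gcd(3, new_value).
This can be at most 3.
Since 3 > old gcd 1, the gcd CAN increase (e.g., set N[3] = 3).

Answer: yes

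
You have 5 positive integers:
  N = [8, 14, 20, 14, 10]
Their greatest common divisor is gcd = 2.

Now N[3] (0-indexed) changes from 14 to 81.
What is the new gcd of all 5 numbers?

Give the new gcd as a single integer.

Numbers: [8, 14, 20, 14, 10], gcd = 2
Change: index 3, 14 -> 81
gcd of the OTHER numbers (without index 3): gcd([8, 14, 20, 10]) = 2
New gcd = gcd(g_others, new_val) = gcd(2, 81) = 1

Answer: 1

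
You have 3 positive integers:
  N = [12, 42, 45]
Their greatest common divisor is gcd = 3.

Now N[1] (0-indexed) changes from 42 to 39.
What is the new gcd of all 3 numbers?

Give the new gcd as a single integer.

Numbers: [12, 42, 45], gcd = 3
Change: index 1, 42 -> 39
gcd of the OTHER numbers (without index 1): gcd([12, 45]) = 3
New gcd = gcd(g_others, new_val) = gcd(3, 39) = 3

Answer: 3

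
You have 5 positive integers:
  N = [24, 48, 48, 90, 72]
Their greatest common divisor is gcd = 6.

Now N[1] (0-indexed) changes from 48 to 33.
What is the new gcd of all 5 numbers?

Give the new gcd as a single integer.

Numbers: [24, 48, 48, 90, 72], gcd = 6
Change: index 1, 48 -> 33
gcd of the OTHER numbers (without index 1): gcd([24, 48, 90, 72]) = 6
New gcd = gcd(g_others, new_val) = gcd(6, 33) = 3

Answer: 3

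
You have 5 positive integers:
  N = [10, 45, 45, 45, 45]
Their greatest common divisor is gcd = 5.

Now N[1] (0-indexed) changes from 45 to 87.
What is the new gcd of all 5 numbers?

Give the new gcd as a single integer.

Answer: 1

Derivation:
Numbers: [10, 45, 45, 45, 45], gcd = 5
Change: index 1, 45 -> 87
gcd of the OTHER numbers (without index 1): gcd([10, 45, 45, 45]) = 5
New gcd = gcd(g_others, new_val) = gcd(5, 87) = 1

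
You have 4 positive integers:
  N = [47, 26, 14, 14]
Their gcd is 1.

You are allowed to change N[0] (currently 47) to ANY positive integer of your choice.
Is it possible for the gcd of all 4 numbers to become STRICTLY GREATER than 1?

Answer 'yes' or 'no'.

Current gcd = 1
gcd of all OTHER numbers (without N[0]=47): gcd([26, 14, 14]) = 2
The new gcd after any change is gcd(2, new_value).
This can be at most 2.
Since 2 > old gcd 1, the gcd CAN increase (e.g., set N[0] = 2).

Answer: yes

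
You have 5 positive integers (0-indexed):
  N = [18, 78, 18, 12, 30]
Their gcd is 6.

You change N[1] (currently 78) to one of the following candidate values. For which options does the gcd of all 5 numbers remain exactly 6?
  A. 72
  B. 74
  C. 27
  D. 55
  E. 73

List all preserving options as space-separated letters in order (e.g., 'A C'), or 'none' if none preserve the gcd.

Answer: A

Derivation:
Old gcd = 6; gcd of others (without N[1]) = 6
New gcd for candidate v: gcd(6, v). Preserves old gcd iff gcd(6, v) = 6.
  Option A: v=72, gcd(6,72)=6 -> preserves
  Option B: v=74, gcd(6,74)=2 -> changes
  Option C: v=27, gcd(6,27)=3 -> changes
  Option D: v=55, gcd(6,55)=1 -> changes
  Option E: v=73, gcd(6,73)=1 -> changes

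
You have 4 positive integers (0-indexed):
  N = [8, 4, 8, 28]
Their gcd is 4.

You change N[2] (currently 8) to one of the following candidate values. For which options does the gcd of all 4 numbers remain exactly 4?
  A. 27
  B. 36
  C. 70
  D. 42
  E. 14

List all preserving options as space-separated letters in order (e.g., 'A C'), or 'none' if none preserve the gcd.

Answer: B

Derivation:
Old gcd = 4; gcd of others (without N[2]) = 4
New gcd for candidate v: gcd(4, v). Preserves old gcd iff gcd(4, v) = 4.
  Option A: v=27, gcd(4,27)=1 -> changes
  Option B: v=36, gcd(4,36)=4 -> preserves
  Option C: v=70, gcd(4,70)=2 -> changes
  Option D: v=42, gcd(4,42)=2 -> changes
  Option E: v=14, gcd(4,14)=2 -> changes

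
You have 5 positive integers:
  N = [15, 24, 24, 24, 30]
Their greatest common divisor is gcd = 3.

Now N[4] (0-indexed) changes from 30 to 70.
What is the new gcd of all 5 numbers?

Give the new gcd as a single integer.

Answer: 1

Derivation:
Numbers: [15, 24, 24, 24, 30], gcd = 3
Change: index 4, 30 -> 70
gcd of the OTHER numbers (without index 4): gcd([15, 24, 24, 24]) = 3
New gcd = gcd(g_others, new_val) = gcd(3, 70) = 1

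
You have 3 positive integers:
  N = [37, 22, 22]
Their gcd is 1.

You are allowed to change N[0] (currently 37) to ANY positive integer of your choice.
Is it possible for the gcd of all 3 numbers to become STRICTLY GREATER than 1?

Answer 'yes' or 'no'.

Current gcd = 1
gcd of all OTHER numbers (without N[0]=37): gcd([22, 22]) = 22
The new gcd after any change is gcd(22, new_value).
This can be at most 22.
Since 22 > old gcd 1, the gcd CAN increase (e.g., set N[0] = 22).

Answer: yes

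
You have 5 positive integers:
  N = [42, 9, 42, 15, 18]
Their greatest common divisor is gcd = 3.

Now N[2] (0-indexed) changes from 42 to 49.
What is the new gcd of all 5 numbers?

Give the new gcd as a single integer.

Answer: 1

Derivation:
Numbers: [42, 9, 42, 15, 18], gcd = 3
Change: index 2, 42 -> 49
gcd of the OTHER numbers (without index 2): gcd([42, 9, 15, 18]) = 3
New gcd = gcd(g_others, new_val) = gcd(3, 49) = 1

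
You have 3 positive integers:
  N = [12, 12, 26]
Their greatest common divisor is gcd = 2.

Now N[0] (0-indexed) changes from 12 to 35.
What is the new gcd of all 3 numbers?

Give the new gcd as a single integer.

Numbers: [12, 12, 26], gcd = 2
Change: index 0, 12 -> 35
gcd of the OTHER numbers (without index 0): gcd([12, 26]) = 2
New gcd = gcd(g_others, new_val) = gcd(2, 35) = 1

Answer: 1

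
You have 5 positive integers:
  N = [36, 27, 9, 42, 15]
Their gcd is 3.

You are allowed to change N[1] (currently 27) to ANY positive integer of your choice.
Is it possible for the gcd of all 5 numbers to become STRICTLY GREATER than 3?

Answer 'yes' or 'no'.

Current gcd = 3
gcd of all OTHER numbers (without N[1]=27): gcd([36, 9, 42, 15]) = 3
The new gcd after any change is gcd(3, new_value).
This can be at most 3.
Since 3 = old gcd 3, the gcd can only stay the same or decrease.

Answer: no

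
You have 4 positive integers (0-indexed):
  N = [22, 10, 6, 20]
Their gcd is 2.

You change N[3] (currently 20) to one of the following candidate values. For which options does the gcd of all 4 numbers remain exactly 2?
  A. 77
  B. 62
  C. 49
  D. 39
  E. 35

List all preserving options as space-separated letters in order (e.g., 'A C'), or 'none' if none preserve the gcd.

Answer: B

Derivation:
Old gcd = 2; gcd of others (without N[3]) = 2
New gcd for candidate v: gcd(2, v). Preserves old gcd iff gcd(2, v) = 2.
  Option A: v=77, gcd(2,77)=1 -> changes
  Option B: v=62, gcd(2,62)=2 -> preserves
  Option C: v=49, gcd(2,49)=1 -> changes
  Option D: v=39, gcd(2,39)=1 -> changes
  Option E: v=35, gcd(2,35)=1 -> changes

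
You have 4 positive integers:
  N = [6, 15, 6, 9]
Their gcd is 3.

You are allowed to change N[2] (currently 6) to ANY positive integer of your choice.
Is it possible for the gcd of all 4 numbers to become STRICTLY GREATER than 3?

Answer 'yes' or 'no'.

Current gcd = 3
gcd of all OTHER numbers (without N[2]=6): gcd([6, 15, 9]) = 3
The new gcd after any change is gcd(3, new_value).
This can be at most 3.
Since 3 = old gcd 3, the gcd can only stay the same or decrease.

Answer: no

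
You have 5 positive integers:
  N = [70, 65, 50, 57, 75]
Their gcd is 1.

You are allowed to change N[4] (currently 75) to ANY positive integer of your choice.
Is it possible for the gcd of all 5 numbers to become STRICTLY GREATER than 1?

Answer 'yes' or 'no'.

Answer: no

Derivation:
Current gcd = 1
gcd of all OTHER numbers (without N[4]=75): gcd([70, 65, 50, 57]) = 1
The new gcd after any change is gcd(1, new_value).
This can be at most 1.
Since 1 = old gcd 1, the gcd can only stay the same or decrease.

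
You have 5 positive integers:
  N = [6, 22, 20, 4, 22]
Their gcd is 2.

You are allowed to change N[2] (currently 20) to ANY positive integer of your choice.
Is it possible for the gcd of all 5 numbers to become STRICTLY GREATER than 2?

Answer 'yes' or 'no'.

Answer: no

Derivation:
Current gcd = 2
gcd of all OTHER numbers (without N[2]=20): gcd([6, 22, 4, 22]) = 2
The new gcd after any change is gcd(2, new_value).
This can be at most 2.
Since 2 = old gcd 2, the gcd can only stay the same or decrease.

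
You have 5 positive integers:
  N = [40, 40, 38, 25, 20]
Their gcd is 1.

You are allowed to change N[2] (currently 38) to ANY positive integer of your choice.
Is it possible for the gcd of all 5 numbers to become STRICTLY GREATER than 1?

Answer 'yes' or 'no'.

Answer: yes

Derivation:
Current gcd = 1
gcd of all OTHER numbers (without N[2]=38): gcd([40, 40, 25, 20]) = 5
The new gcd after any change is gcd(5, new_value).
This can be at most 5.
Since 5 > old gcd 1, the gcd CAN increase (e.g., set N[2] = 5).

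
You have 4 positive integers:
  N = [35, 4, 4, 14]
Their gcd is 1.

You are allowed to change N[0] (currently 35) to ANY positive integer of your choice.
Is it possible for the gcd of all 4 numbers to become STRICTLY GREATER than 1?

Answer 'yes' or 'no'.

Answer: yes

Derivation:
Current gcd = 1
gcd of all OTHER numbers (without N[0]=35): gcd([4, 4, 14]) = 2
The new gcd after any change is gcd(2, new_value).
This can be at most 2.
Since 2 > old gcd 1, the gcd CAN increase (e.g., set N[0] = 2).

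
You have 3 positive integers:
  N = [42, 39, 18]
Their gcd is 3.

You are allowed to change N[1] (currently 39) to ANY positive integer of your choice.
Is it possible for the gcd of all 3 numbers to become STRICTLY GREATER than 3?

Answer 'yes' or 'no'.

Current gcd = 3
gcd of all OTHER numbers (without N[1]=39): gcd([42, 18]) = 6
The new gcd after any change is gcd(6, new_value).
This can be at most 6.
Since 6 > old gcd 3, the gcd CAN increase (e.g., set N[1] = 6).

Answer: yes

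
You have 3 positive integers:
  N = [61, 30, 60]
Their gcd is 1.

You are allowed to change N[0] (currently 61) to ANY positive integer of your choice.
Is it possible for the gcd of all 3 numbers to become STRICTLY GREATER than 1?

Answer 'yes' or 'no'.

Current gcd = 1
gcd of all OTHER numbers (without N[0]=61): gcd([30, 60]) = 30
The new gcd after any change is gcd(30, new_value).
This can be at most 30.
Since 30 > old gcd 1, the gcd CAN increase (e.g., set N[0] = 30).

Answer: yes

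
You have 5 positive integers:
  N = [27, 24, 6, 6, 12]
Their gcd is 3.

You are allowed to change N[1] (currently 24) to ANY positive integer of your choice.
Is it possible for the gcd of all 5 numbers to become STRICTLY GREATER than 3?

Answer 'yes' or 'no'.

Answer: no

Derivation:
Current gcd = 3
gcd of all OTHER numbers (without N[1]=24): gcd([27, 6, 6, 12]) = 3
The new gcd after any change is gcd(3, new_value).
This can be at most 3.
Since 3 = old gcd 3, the gcd can only stay the same or decrease.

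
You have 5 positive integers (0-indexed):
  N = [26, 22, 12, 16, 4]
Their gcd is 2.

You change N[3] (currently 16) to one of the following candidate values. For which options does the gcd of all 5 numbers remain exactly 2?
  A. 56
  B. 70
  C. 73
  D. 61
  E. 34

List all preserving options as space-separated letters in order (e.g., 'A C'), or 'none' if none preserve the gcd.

Old gcd = 2; gcd of others (without N[3]) = 2
New gcd for candidate v: gcd(2, v). Preserves old gcd iff gcd(2, v) = 2.
  Option A: v=56, gcd(2,56)=2 -> preserves
  Option B: v=70, gcd(2,70)=2 -> preserves
  Option C: v=73, gcd(2,73)=1 -> changes
  Option D: v=61, gcd(2,61)=1 -> changes
  Option E: v=34, gcd(2,34)=2 -> preserves

Answer: A B E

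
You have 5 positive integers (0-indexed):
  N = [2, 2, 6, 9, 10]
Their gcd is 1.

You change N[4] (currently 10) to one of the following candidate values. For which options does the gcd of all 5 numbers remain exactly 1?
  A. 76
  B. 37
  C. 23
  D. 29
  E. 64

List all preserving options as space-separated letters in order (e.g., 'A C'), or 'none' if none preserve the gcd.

Old gcd = 1; gcd of others (without N[4]) = 1
New gcd for candidate v: gcd(1, v). Preserves old gcd iff gcd(1, v) = 1.
  Option A: v=76, gcd(1,76)=1 -> preserves
  Option B: v=37, gcd(1,37)=1 -> preserves
  Option C: v=23, gcd(1,23)=1 -> preserves
  Option D: v=29, gcd(1,29)=1 -> preserves
  Option E: v=64, gcd(1,64)=1 -> preserves

Answer: A B C D E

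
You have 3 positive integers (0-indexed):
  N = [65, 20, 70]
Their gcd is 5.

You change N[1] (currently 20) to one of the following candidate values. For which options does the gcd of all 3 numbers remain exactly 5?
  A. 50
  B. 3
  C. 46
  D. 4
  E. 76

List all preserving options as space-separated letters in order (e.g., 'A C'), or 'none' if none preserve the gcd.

Old gcd = 5; gcd of others (without N[1]) = 5
New gcd for candidate v: gcd(5, v). Preserves old gcd iff gcd(5, v) = 5.
  Option A: v=50, gcd(5,50)=5 -> preserves
  Option B: v=3, gcd(5,3)=1 -> changes
  Option C: v=46, gcd(5,46)=1 -> changes
  Option D: v=4, gcd(5,4)=1 -> changes
  Option E: v=76, gcd(5,76)=1 -> changes

Answer: A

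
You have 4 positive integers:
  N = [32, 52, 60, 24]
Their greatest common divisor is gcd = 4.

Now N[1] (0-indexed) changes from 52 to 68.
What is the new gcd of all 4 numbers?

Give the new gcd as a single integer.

Answer: 4

Derivation:
Numbers: [32, 52, 60, 24], gcd = 4
Change: index 1, 52 -> 68
gcd of the OTHER numbers (without index 1): gcd([32, 60, 24]) = 4
New gcd = gcd(g_others, new_val) = gcd(4, 68) = 4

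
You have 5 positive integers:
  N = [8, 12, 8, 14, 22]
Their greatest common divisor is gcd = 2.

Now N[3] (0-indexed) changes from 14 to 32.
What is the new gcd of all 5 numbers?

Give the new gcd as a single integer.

Answer: 2

Derivation:
Numbers: [8, 12, 8, 14, 22], gcd = 2
Change: index 3, 14 -> 32
gcd of the OTHER numbers (without index 3): gcd([8, 12, 8, 22]) = 2
New gcd = gcd(g_others, new_val) = gcd(2, 32) = 2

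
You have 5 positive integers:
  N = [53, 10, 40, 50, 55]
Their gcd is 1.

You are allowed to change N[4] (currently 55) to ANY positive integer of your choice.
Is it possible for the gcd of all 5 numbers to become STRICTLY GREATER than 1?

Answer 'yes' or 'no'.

Answer: no

Derivation:
Current gcd = 1
gcd of all OTHER numbers (without N[4]=55): gcd([53, 10, 40, 50]) = 1
The new gcd after any change is gcd(1, new_value).
This can be at most 1.
Since 1 = old gcd 1, the gcd can only stay the same or decrease.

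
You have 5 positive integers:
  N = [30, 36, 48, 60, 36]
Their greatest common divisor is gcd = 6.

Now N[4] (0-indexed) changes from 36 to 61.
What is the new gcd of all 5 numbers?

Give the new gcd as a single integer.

Numbers: [30, 36, 48, 60, 36], gcd = 6
Change: index 4, 36 -> 61
gcd of the OTHER numbers (without index 4): gcd([30, 36, 48, 60]) = 6
New gcd = gcd(g_others, new_val) = gcd(6, 61) = 1

Answer: 1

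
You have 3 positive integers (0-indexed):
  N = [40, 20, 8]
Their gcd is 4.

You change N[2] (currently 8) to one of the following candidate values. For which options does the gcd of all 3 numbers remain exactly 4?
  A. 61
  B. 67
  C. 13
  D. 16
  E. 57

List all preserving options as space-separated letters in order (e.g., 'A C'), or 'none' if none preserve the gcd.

Old gcd = 4; gcd of others (without N[2]) = 20
New gcd for candidate v: gcd(20, v). Preserves old gcd iff gcd(20, v) = 4.
  Option A: v=61, gcd(20,61)=1 -> changes
  Option B: v=67, gcd(20,67)=1 -> changes
  Option C: v=13, gcd(20,13)=1 -> changes
  Option D: v=16, gcd(20,16)=4 -> preserves
  Option E: v=57, gcd(20,57)=1 -> changes

Answer: D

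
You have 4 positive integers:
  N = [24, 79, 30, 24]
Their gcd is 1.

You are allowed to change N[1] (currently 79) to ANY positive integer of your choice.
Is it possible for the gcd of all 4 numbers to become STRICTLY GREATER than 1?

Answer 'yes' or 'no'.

Answer: yes

Derivation:
Current gcd = 1
gcd of all OTHER numbers (without N[1]=79): gcd([24, 30, 24]) = 6
The new gcd after any change is gcd(6, new_value).
This can be at most 6.
Since 6 > old gcd 1, the gcd CAN increase (e.g., set N[1] = 6).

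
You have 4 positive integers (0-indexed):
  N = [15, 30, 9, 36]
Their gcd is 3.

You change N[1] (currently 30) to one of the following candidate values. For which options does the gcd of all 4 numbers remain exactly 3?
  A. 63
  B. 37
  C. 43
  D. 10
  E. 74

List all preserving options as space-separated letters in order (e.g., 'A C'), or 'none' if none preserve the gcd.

Old gcd = 3; gcd of others (without N[1]) = 3
New gcd for candidate v: gcd(3, v). Preserves old gcd iff gcd(3, v) = 3.
  Option A: v=63, gcd(3,63)=3 -> preserves
  Option B: v=37, gcd(3,37)=1 -> changes
  Option C: v=43, gcd(3,43)=1 -> changes
  Option D: v=10, gcd(3,10)=1 -> changes
  Option E: v=74, gcd(3,74)=1 -> changes

Answer: A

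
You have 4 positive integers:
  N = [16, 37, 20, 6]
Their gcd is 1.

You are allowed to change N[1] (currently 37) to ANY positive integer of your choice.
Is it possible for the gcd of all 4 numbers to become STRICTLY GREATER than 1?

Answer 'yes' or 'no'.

Answer: yes

Derivation:
Current gcd = 1
gcd of all OTHER numbers (without N[1]=37): gcd([16, 20, 6]) = 2
The new gcd after any change is gcd(2, new_value).
This can be at most 2.
Since 2 > old gcd 1, the gcd CAN increase (e.g., set N[1] = 2).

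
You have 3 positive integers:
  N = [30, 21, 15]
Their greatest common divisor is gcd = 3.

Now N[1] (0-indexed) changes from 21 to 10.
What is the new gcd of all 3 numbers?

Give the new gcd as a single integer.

Numbers: [30, 21, 15], gcd = 3
Change: index 1, 21 -> 10
gcd of the OTHER numbers (without index 1): gcd([30, 15]) = 15
New gcd = gcd(g_others, new_val) = gcd(15, 10) = 5

Answer: 5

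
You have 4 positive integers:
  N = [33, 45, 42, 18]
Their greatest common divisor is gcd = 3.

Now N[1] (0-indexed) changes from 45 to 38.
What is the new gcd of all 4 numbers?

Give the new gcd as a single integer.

Answer: 1

Derivation:
Numbers: [33, 45, 42, 18], gcd = 3
Change: index 1, 45 -> 38
gcd of the OTHER numbers (without index 1): gcd([33, 42, 18]) = 3
New gcd = gcd(g_others, new_val) = gcd(3, 38) = 1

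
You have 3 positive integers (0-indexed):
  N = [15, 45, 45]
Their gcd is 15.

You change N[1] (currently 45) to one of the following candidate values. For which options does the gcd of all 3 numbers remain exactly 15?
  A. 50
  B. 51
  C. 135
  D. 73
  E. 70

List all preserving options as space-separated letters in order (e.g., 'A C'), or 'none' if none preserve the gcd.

Old gcd = 15; gcd of others (without N[1]) = 15
New gcd for candidate v: gcd(15, v). Preserves old gcd iff gcd(15, v) = 15.
  Option A: v=50, gcd(15,50)=5 -> changes
  Option B: v=51, gcd(15,51)=3 -> changes
  Option C: v=135, gcd(15,135)=15 -> preserves
  Option D: v=73, gcd(15,73)=1 -> changes
  Option E: v=70, gcd(15,70)=5 -> changes

Answer: C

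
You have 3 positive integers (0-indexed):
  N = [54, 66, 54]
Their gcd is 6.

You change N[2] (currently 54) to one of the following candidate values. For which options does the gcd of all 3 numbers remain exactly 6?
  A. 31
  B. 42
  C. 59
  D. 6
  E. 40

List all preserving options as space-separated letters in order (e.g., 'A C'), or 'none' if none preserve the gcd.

Answer: B D

Derivation:
Old gcd = 6; gcd of others (without N[2]) = 6
New gcd for candidate v: gcd(6, v). Preserves old gcd iff gcd(6, v) = 6.
  Option A: v=31, gcd(6,31)=1 -> changes
  Option B: v=42, gcd(6,42)=6 -> preserves
  Option C: v=59, gcd(6,59)=1 -> changes
  Option D: v=6, gcd(6,6)=6 -> preserves
  Option E: v=40, gcd(6,40)=2 -> changes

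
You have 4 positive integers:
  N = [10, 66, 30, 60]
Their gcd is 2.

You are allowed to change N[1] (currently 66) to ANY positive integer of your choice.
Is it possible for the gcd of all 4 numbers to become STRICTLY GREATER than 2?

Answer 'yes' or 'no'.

Answer: yes

Derivation:
Current gcd = 2
gcd of all OTHER numbers (without N[1]=66): gcd([10, 30, 60]) = 10
The new gcd after any change is gcd(10, new_value).
This can be at most 10.
Since 10 > old gcd 2, the gcd CAN increase (e.g., set N[1] = 10).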